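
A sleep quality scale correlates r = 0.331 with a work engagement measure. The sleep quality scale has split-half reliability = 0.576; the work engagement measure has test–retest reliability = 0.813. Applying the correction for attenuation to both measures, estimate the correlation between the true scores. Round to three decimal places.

r_true = r_obs / √(r_xx · r_yy) = 0.331 / √(0.576 × 0.813) = 0.331 / √0.468288 = 0.331 / 0.6843 ≈ 0.484.

0.484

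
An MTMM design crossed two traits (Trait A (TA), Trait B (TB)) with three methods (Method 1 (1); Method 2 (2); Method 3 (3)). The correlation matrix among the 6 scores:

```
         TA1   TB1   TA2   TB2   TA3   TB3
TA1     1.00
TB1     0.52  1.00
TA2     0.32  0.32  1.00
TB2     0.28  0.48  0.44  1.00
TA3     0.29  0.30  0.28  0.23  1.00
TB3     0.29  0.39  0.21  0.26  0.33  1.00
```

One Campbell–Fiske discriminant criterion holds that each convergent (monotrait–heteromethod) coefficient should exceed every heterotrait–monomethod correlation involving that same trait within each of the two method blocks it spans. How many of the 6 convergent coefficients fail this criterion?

Checking each validity diagonal entry against its comparison values:
TA (methods 1·2): 0.32 vs {0.52, 0.44} → fail.
TA (methods 1·3): 0.29 vs {0.52, 0.33} → fail.
TA (methods 2·3): 0.28 vs {0.44, 0.33} → fail.
TB (methods 1·2): 0.48 vs {0.52, 0.44} → fail.
TB (methods 1·3): 0.39 vs {0.52, 0.33} → fail.
TB (methods 2·3): 0.26 vs {0.44, 0.33} → fail.
6 of 6 fail.

6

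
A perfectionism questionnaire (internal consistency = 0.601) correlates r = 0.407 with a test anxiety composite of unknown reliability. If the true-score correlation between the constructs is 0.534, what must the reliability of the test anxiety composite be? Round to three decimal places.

0.967

r_true = r_obs / √(r_xx · r_yy) ⇒ 0.534 = 0.407 / √(0.601 · r_yy).
√(0.601 · r_yy) = 0.407 / 0.534 = 0.7622; 0.601 · r_yy = 0.5809; r_yy = 0.5809 / 0.601 ≈ 0.967.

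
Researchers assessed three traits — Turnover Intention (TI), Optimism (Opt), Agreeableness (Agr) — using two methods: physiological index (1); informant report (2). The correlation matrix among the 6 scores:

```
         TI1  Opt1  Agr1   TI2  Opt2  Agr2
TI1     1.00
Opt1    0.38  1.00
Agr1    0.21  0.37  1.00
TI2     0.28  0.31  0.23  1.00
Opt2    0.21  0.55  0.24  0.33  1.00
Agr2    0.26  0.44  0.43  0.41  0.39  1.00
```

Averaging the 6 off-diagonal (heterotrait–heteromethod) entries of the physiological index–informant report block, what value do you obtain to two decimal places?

HTHM values (method 1 × method 2): 0.21, 0.26, 0.31, 0.44, 0.23, 0.24; mean = 1.69/6 = 0.28.

0.28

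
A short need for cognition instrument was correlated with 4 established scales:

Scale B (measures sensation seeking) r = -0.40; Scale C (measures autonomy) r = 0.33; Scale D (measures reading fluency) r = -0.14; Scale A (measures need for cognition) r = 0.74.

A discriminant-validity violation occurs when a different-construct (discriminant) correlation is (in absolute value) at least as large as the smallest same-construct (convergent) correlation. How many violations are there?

Convergent (same construct = need for cognition): Scale A.
Smallest convergent = 0.74. Discriminant |r|: 0.40, 0.33, 0.14; count ≥ 0.74 → 0.

0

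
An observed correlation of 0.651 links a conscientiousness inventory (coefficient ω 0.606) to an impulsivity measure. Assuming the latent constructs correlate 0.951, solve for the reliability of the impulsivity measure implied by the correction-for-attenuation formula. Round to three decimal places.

r_true = r_obs / √(r_xx · r_yy) ⇒ 0.951 = 0.651 / √(0.606 · r_yy).
√(0.606 · r_yy) = 0.651 / 0.951 = 0.6845; 0.606 · r_yy = 0.4685; r_yy = 0.4685 / 0.606 ≈ 0.773.

0.773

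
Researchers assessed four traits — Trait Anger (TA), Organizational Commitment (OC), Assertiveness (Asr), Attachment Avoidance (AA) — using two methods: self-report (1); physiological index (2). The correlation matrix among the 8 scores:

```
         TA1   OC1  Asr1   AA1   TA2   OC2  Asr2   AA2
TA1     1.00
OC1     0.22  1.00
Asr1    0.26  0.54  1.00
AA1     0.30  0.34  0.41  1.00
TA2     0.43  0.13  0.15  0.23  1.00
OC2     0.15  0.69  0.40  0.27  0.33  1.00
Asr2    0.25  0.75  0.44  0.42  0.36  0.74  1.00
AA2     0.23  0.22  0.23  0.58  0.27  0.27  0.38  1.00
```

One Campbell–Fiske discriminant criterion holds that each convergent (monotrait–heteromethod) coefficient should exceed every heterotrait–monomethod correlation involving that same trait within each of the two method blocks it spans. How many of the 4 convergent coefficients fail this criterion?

Convergent coefficients and their comparison sets:
TA (methods 1·2): 0.43 vs {0.22, 0.33, 0.26, 0.36, 0.30, 0.27} → pass.
OC (methods 1·2): 0.69 vs {0.22, 0.33, 0.54, 0.74, 0.34, 0.27} → fail.
Asr (methods 1·2): 0.44 vs {0.26, 0.36, 0.54, 0.74, 0.41, 0.38} → fail.
AA (methods 1·2): 0.58 vs {0.30, 0.27, 0.34, 0.27, 0.41, 0.38} → pass.
2 of 4 fail.

2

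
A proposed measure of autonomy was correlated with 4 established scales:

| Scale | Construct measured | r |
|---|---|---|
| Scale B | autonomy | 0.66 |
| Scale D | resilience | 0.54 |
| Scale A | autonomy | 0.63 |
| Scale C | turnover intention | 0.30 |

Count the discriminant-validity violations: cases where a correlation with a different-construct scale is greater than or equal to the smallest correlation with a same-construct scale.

0

Convergent (same construct = autonomy): Scale B, Scale A.
Smallest convergent = 0.63. Discriminant values: 0.54, 0.30; count ≥ 0.63 → 0.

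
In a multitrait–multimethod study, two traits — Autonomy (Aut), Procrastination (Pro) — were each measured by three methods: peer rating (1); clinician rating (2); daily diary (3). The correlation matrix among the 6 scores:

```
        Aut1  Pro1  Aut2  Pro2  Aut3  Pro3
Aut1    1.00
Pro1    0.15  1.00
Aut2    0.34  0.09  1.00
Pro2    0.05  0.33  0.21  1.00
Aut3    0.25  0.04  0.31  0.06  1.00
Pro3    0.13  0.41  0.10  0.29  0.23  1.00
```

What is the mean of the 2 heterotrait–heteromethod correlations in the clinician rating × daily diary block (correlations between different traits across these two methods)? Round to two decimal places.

0.08

HTHM values (method 2 × method 3): 0.10, 0.06; mean = 0.16/2 = 0.08.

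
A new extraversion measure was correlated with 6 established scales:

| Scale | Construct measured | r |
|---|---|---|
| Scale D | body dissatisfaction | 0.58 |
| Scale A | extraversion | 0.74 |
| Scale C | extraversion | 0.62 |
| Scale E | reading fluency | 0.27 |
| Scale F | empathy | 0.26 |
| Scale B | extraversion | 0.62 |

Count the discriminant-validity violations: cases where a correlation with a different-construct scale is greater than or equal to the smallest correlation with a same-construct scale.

0

Convergent (same construct = extraversion): Scale A, Scale C, Scale B.
Smallest convergent = 0.62. Discriminant values: 0.58, 0.27, 0.26; count ≥ 0.62 → 0.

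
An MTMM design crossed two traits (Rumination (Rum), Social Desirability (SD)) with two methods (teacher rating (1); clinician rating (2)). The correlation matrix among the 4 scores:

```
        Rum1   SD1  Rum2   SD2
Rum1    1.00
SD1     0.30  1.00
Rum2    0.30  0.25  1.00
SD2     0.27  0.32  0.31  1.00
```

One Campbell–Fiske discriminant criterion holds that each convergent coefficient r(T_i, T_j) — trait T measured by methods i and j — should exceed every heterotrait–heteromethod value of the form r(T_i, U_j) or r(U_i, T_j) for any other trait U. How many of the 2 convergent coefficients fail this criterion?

0

Checking each validity diagonal entry against its comparison values:
Rum (methods 1·2): 0.30 vs {0.27, 0.25} → pass.
SD (methods 1·2): 0.32 vs {0.25, 0.27} → pass.
0 of 2 fail.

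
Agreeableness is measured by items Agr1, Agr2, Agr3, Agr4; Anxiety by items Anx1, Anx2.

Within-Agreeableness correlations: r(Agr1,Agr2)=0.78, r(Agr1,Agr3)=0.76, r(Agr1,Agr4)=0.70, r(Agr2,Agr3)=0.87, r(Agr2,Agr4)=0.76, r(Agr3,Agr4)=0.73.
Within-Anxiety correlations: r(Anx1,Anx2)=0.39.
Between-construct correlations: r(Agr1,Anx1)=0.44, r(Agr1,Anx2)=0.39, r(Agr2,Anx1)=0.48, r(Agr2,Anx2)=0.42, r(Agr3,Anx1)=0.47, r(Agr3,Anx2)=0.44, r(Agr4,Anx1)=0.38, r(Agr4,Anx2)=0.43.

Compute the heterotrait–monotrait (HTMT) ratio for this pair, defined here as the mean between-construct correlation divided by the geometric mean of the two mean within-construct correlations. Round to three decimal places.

Between-construct mean = 3.45/8 = 0.4313.
Mean within-Agr = 4.60/6 = 0.7667; mean within-Anx = 0.39/1 = 0.3900.
Geometric mean = √(0.7667 × 0.3900) = 0.5468.
HTMT = 0.4313 / 0.5468 = 0.789.

0.789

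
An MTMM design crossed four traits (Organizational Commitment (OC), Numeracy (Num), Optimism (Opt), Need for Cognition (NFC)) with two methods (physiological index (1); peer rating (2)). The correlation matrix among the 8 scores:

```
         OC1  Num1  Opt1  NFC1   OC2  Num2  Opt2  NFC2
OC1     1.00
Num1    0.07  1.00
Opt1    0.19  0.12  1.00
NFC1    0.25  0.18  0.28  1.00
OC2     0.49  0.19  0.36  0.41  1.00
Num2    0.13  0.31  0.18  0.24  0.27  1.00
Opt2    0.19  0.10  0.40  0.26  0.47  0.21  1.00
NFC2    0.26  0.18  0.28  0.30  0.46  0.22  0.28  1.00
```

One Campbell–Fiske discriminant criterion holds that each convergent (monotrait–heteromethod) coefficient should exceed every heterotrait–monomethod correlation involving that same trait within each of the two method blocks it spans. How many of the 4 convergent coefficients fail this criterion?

Each convergent coefficient versus the relevant comparison correlations:
OC (methods 1·2): 0.49 vs {0.07, 0.27, 0.19, 0.47, 0.25, 0.46} → pass.
Num (methods 1·2): 0.31 vs {0.07, 0.27, 0.12, 0.21, 0.18, 0.22} → pass.
Opt (methods 1·2): 0.40 vs {0.19, 0.47, 0.12, 0.21, 0.28, 0.28} → fail.
NFC (methods 1·2): 0.30 vs {0.25, 0.46, 0.18, 0.22, 0.28, 0.28} → fail.
2 of 4 fail.

2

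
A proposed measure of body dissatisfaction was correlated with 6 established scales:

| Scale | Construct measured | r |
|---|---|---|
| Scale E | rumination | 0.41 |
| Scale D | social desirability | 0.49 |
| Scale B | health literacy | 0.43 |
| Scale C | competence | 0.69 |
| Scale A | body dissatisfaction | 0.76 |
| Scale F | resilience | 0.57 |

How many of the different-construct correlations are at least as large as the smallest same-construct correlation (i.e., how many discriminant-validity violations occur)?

Convergent (same construct = body dissatisfaction): Scale A.
Smallest convergent = 0.76. Discriminant values: 0.41, 0.49, 0.43, 0.69, 0.57; count ≥ 0.76 → 0.

0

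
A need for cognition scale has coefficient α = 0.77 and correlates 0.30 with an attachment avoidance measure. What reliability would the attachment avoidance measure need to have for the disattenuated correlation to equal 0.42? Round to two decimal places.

r_true = r_obs / √(r_xx · r_yy) ⇒ 0.42 = 0.30 / √(0.77 · r_yy).
√(0.77 · r_yy) = 0.30 / 0.42 = 0.7143; 0.77 · r_yy = 0.5102; r_yy = 0.5102 / 0.77 ≈ 0.66.

0.66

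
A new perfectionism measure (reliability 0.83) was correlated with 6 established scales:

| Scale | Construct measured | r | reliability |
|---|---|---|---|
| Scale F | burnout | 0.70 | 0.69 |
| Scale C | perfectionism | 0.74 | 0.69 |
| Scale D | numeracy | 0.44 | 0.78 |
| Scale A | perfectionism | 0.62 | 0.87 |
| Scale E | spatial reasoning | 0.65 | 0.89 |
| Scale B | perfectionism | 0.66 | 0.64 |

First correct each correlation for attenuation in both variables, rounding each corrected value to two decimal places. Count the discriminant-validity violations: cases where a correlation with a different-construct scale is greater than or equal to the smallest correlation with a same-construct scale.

Disattenuated r (r / √(r_scale · r_new)):
  Scale F (disc): 0.70 / √(0.69·0.83) = 0.92
  Scale C (conv): 0.74 / √(0.69·0.83) = 0.98
  Scale D (disc): 0.44 / √(0.78·0.83) = 0.55
  Scale A (conv): 0.62 / √(0.87·0.83) = 0.73
  Scale E (disc): 0.65 / √(0.89·0.83) = 0.76
  Scale B (conv): 0.66 / √(0.64·0.83) = 0.91
Smallest convergent = 0.73. Discriminant values: 0.92, 0.55, 0.76; count ≥ 0.73 → 2.

2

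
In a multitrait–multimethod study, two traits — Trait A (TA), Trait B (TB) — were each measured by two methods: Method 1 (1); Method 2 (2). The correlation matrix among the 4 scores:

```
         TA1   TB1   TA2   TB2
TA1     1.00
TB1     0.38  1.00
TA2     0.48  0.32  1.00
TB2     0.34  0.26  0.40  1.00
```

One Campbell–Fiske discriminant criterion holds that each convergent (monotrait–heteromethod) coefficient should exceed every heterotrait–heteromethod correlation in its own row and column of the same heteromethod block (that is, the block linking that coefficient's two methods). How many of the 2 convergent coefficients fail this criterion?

1

Convergent coefficients and their comparison sets:
TA (methods 1·2): 0.48 vs {0.34, 0.32} → pass.
TB (methods 1·2): 0.26 vs {0.32, 0.34} → fail.
1 of 2 fail.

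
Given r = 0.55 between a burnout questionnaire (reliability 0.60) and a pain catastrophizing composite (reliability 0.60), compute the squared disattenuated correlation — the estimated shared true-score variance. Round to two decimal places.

0.84

Disattenuated r = 0.55 / √(0.60 × 0.60) = 0.55 / 0.6000 = 0.9167.
Shared true-score variance = 0.9167² = 0.8403 ≈ 0.84.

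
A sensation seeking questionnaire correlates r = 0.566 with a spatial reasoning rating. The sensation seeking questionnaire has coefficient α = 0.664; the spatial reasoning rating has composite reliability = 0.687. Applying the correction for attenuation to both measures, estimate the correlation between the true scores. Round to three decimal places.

r_true = r_obs / √(r_xx · r_yy) = 0.566 / √(0.664 × 0.687) = 0.566 / √0.456168 = 0.566 / 0.6754 ≈ 0.838.

0.838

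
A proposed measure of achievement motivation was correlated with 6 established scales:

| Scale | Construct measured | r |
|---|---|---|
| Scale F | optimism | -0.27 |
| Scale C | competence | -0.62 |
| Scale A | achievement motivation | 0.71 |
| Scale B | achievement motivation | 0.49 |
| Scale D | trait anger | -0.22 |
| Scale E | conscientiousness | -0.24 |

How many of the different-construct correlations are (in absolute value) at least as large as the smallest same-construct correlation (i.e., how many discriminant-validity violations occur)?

Convergent (same construct = achievement motivation): Scale A, Scale B.
Smallest convergent = 0.49. Discriminant |r|: 0.27, 0.62, 0.22, 0.24; count ≥ 0.49 → 1.

1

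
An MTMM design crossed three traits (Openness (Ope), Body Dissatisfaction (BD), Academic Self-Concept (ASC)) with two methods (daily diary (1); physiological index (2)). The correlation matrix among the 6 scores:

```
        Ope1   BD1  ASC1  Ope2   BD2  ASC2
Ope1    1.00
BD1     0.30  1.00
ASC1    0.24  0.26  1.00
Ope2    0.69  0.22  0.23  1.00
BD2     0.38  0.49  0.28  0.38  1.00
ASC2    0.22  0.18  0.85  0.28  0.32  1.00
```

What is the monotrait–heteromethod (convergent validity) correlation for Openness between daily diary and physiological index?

0.69

Same trait (Ope), different methods: r(Ope1, Ope2) = 0.69.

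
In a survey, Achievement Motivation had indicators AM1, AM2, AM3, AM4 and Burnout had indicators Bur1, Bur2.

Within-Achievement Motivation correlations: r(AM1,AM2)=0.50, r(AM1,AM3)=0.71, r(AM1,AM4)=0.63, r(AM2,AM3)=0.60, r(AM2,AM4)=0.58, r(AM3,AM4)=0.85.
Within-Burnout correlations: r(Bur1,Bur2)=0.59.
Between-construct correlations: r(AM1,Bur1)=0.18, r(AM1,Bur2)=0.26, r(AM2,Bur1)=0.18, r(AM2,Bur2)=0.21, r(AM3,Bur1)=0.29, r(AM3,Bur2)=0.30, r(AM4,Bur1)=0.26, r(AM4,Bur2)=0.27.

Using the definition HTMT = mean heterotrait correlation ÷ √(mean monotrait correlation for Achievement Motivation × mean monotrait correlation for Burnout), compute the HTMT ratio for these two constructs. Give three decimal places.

Mean heterotrait r = 1.95/8 = 0.2438.
Mean within-AM = 3.87/6 = 0.6450; mean within-Bur = 0.59/1 = 0.5900.
Geometric mean = √(0.6450 × 0.5900) = 0.6169.
HTMT = 0.2438 / 0.6169 = 0.395.

0.395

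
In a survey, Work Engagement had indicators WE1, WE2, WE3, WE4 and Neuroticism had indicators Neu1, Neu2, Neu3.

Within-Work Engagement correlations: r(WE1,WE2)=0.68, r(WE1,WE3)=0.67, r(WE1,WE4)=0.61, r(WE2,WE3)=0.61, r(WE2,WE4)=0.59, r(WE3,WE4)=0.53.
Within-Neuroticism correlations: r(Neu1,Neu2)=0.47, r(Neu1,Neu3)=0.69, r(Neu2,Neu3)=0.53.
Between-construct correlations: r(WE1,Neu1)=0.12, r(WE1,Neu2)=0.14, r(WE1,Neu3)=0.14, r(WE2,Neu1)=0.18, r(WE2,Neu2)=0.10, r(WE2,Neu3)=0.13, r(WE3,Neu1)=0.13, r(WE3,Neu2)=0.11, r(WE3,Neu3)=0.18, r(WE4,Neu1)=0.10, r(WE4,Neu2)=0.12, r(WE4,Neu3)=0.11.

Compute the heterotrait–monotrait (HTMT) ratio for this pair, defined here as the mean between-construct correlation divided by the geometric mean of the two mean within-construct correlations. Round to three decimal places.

Mean heterotrait r = 1.56/12 = 0.1300.
Mean within-WE = 3.69/6 = 0.6150; mean within-Neu = 1.69/3 = 0.5633.
Geometric mean = √(0.6150 × 0.5633) = 0.5886.
HTMT = 0.1300 / 0.5886 = 0.221.

0.221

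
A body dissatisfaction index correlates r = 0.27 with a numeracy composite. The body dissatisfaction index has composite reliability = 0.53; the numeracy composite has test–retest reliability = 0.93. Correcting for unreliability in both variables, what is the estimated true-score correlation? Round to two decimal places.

0.38

r_true = r_obs / √(r_xx · r_yy) = 0.27 / √(0.53 × 0.93) = 0.27 / √0.4929 = 0.27 / 0.7021 ≈ 0.38.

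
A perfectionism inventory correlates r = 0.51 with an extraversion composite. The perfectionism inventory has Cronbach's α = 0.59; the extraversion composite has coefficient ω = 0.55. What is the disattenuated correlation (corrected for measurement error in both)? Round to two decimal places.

r_true = r_obs / √(r_xx · r_yy) = 0.51 / √(0.59 × 0.55) = 0.51 / √0.3245 = 0.51 / 0.5696 ≈ 0.90.

0.90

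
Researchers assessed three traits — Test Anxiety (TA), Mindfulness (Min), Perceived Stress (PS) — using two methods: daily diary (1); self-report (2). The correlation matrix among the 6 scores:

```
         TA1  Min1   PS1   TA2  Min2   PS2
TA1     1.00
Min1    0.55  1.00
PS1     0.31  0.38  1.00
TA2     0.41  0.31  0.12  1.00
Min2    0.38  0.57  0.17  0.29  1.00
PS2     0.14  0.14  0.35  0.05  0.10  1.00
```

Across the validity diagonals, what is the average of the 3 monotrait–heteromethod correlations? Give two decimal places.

Convergent values: 0.41, 0.57, 0.35; mean = 1.33/3 = 0.44.

0.44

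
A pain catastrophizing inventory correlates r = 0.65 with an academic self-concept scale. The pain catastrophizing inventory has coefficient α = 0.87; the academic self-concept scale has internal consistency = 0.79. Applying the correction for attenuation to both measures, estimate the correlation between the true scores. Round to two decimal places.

0.78

r_true = r_obs / √(r_xx · r_yy) = 0.65 / √(0.87 × 0.79) = 0.65 / √0.6873 = 0.65 / 0.8290 ≈ 0.78.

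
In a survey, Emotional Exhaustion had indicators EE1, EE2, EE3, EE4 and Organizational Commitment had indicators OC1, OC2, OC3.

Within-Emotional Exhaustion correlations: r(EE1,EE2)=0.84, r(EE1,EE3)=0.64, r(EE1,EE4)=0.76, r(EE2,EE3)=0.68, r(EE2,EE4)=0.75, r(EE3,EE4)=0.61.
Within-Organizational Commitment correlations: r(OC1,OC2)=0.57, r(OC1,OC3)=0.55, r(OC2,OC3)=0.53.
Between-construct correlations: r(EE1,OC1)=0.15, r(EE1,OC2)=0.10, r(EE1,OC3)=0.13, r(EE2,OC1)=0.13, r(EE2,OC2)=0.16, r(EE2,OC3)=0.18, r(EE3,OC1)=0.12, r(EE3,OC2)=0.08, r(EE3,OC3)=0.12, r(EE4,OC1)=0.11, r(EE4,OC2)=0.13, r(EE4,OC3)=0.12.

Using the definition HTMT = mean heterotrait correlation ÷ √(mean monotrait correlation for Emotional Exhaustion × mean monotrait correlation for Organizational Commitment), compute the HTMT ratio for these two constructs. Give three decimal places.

0.204

Between-construct mean = 1.53/12 = 0.1275.
Mean within-EE = 4.28/6 = 0.7133; mean within-OC = 1.65/3 = 0.5500.
Geometric mean = √(0.7133 × 0.5500) = 0.6264.
HTMT = 0.1275 / 0.6264 = 0.204.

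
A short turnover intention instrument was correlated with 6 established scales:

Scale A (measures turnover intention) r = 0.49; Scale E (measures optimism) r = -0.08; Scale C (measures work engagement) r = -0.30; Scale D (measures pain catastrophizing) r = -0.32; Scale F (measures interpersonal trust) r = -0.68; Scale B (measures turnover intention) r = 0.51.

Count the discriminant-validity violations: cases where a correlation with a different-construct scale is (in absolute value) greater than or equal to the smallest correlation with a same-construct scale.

1

Convergent (same construct = turnover intention): Scale A, Scale B.
Smallest convergent = 0.49. Discriminant |r|: 0.08, 0.30, 0.32, 0.68; count ≥ 0.49 → 1.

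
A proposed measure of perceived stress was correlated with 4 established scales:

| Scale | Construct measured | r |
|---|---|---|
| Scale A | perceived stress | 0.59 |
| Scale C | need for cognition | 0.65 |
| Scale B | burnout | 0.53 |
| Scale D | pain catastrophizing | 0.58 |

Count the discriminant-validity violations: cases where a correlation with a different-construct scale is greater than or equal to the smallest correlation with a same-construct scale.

1

Convergent (same construct = perceived stress): Scale A.
Smallest convergent = 0.59. Discriminant values: 0.65, 0.53, 0.58; count ≥ 0.59 → 1.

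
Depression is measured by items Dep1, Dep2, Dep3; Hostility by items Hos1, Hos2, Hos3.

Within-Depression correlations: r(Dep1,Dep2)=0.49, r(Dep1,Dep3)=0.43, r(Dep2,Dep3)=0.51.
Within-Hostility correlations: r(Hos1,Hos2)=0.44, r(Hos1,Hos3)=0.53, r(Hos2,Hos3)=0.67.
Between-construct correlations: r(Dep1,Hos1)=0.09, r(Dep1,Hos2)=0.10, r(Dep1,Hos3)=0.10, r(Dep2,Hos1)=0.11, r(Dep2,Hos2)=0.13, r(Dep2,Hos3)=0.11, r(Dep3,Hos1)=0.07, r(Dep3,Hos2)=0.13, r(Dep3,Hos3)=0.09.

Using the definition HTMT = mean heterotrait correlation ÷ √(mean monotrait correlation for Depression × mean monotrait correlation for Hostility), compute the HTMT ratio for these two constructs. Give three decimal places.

Mean heterotrait r = 0.93/9 = 0.1033.
Mean within-Dep = 1.43/3 = 0.4767; mean within-Hos = 1.64/3 = 0.5467.
Geometric mean = √(0.4767 × 0.5467) = 0.5105.
HTMT = 0.1033 / 0.5105 = 0.202.

0.202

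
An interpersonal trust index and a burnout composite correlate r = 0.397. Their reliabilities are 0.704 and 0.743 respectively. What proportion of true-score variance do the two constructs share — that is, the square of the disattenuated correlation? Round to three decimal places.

Disattenuated r = 0.397 / √(0.704 × 0.743) = 0.397 / 0.7232 = 0.5489.
Shared true-score variance = 0.5489² = 0.3013 ≈ 0.301.

0.301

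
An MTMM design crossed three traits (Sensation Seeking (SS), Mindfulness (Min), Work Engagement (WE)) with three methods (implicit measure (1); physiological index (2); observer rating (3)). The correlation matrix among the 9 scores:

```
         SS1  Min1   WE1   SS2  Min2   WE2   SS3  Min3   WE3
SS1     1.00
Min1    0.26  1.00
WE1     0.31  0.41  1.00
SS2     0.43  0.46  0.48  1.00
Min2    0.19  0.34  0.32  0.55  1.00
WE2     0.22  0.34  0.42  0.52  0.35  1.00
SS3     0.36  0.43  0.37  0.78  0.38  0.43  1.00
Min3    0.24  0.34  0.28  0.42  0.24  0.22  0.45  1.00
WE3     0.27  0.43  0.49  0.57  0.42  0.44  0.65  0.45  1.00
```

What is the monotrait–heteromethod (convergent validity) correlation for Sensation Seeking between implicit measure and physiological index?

Same trait (SS), different methods: r(SS1, SS2) = 0.43.

0.43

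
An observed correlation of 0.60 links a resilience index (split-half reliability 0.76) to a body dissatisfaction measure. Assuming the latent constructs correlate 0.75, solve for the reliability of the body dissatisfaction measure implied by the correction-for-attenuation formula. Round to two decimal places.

r_true = r_obs / √(r_xx · r_yy) ⇒ 0.75 = 0.60 / √(0.76 · r_yy).
√(0.76 · r_yy) = 0.60 / 0.75 = 0.8000; 0.76 · r_yy = 0.6400; r_yy = 0.6400 / 0.76 ≈ 0.84.

0.84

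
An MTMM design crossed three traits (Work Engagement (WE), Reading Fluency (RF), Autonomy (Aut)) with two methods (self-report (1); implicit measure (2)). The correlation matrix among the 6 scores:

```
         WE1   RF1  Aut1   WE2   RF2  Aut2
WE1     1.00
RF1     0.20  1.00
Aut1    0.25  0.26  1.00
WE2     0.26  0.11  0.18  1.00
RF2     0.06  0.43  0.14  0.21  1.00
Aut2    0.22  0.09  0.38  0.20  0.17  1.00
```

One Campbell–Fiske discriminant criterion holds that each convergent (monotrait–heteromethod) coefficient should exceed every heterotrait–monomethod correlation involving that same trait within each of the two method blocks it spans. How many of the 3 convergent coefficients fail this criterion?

0

Checking each validity diagonal entry against its comparison values:
WE (methods 1·2): 0.26 vs {0.20, 0.21, 0.25, 0.20} → pass.
RF (methods 1·2): 0.43 vs {0.20, 0.21, 0.26, 0.17} → pass.
Aut (methods 1·2): 0.38 vs {0.25, 0.20, 0.26, 0.17} → pass.
0 of 3 fail.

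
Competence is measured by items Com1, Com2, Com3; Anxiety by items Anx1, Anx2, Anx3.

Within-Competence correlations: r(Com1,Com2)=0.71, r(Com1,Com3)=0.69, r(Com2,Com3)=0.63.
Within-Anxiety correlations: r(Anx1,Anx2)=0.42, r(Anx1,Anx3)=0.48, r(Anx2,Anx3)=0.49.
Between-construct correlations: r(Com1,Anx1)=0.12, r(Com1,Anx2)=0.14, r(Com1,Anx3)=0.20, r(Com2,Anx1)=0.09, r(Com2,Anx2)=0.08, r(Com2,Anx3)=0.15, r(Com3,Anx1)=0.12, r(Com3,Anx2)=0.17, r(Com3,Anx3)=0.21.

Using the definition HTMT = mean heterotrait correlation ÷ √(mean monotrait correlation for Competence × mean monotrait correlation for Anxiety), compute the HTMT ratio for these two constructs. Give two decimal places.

Mean heterotrait r = 1.28/9 = 0.1422.
Mean within-Com = 2.03/3 = 0.6767; mean within-Anx = 1.39/3 = 0.4633.
Geometric mean = √(0.6767 × 0.4633) = 0.5599.
HTMT = 0.1422 / 0.5599 = 0.25.

0.25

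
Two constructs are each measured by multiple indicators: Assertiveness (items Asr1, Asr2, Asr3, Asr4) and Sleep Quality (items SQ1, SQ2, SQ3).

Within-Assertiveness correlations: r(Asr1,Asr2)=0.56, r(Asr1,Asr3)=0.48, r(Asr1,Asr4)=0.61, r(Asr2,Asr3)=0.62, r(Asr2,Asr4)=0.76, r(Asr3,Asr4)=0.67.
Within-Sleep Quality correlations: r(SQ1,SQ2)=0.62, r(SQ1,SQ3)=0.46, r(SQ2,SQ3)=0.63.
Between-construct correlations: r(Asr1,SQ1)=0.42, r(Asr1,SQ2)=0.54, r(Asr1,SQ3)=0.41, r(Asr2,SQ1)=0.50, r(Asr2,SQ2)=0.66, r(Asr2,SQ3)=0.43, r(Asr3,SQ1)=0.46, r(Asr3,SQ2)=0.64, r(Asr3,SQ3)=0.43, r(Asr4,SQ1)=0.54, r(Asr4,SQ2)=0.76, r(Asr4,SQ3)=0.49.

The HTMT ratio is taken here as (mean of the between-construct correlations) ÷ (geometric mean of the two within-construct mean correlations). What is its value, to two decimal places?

0.88

Mean heterotrait r = 6.28/12 = 0.5233.
Mean within-Asr = 3.70/6 = 0.6167; mean within-SQ = 1.71/3 = 0.5700.
Geometric mean = √(0.6167 × 0.5700) = 0.5929.
HTMT = 0.5233 / 0.5929 = 0.88.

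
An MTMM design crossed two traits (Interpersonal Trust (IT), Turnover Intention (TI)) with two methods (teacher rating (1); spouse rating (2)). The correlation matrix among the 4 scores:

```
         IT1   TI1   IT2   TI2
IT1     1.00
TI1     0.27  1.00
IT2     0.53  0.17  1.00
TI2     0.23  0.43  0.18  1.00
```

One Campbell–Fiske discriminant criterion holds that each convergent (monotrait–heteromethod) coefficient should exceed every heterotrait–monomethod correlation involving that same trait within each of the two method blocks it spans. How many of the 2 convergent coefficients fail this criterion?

Checking each validity diagonal entry against its comparison values:
IT (methods 1·2): 0.53 vs {0.27, 0.18} → pass.
TI (methods 1·2): 0.43 vs {0.27, 0.18} → pass.
0 of 2 fail.

0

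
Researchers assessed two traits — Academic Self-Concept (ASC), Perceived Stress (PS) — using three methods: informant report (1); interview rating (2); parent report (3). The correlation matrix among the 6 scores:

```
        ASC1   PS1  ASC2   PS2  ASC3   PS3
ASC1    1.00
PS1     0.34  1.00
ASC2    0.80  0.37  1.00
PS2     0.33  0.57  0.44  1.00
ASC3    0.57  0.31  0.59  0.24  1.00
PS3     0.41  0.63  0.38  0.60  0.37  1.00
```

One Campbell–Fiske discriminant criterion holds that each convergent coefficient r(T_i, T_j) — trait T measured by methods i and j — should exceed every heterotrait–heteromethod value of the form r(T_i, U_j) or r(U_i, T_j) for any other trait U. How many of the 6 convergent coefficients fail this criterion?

0

Each convergent coefficient versus the relevant comparison correlations:
ASC (methods 1·2): 0.80 vs {0.33, 0.37} → pass.
ASC (methods 1·3): 0.57 vs {0.41, 0.31} → pass.
ASC (methods 2·3): 0.59 vs {0.38, 0.24} → pass.
PS (methods 1·2): 0.57 vs {0.37, 0.33} → pass.
PS (methods 1·3): 0.63 vs {0.31, 0.41} → pass.
PS (methods 2·3): 0.60 vs {0.24, 0.38} → pass.
0 of 6 fail.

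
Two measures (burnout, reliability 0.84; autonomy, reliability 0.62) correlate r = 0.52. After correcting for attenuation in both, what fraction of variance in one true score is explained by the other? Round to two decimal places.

0.52

Disattenuated r = 0.52 / √(0.84 × 0.62) = 0.52 / 0.7217 = 0.7205.
Shared true-score variance = 0.7205² = 0.5191 ≈ 0.52.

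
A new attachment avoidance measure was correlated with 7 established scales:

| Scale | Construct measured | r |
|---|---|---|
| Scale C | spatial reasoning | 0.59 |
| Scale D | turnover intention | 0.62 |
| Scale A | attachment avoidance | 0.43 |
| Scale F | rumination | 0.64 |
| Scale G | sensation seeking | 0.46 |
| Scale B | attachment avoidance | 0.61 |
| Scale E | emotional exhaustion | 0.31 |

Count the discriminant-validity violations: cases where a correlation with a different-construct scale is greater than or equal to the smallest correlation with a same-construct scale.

Convergent (same construct = attachment avoidance): Scale A, Scale B.
Smallest convergent = 0.43. Discriminant values: 0.59, 0.62, 0.64, 0.46, 0.31; count ≥ 0.43 → 4.

4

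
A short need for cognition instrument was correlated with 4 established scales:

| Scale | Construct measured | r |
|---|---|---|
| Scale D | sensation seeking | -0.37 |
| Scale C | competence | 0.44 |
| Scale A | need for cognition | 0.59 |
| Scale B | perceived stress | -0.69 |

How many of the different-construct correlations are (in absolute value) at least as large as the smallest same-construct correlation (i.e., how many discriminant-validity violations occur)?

Convergent (same construct = need for cognition): Scale A.
Smallest convergent = 0.59. Discriminant |r|: 0.37, 0.44, 0.69; count ≥ 0.59 → 1.

1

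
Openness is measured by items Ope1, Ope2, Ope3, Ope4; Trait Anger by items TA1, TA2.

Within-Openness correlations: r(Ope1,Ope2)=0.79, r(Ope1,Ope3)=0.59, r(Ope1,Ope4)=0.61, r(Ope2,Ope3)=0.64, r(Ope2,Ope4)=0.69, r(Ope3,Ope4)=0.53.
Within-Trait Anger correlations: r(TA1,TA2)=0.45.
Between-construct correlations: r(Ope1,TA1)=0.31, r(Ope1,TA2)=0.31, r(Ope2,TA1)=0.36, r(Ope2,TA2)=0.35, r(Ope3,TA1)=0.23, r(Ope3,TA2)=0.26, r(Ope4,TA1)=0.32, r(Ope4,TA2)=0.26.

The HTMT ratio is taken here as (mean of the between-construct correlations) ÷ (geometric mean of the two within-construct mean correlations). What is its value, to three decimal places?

0.558

Mean heterotrait r = 2.40/8 = 0.3000.
Mean within-Ope = 3.85/6 = 0.6417; mean within-TA = 0.45/1 = 0.4500.
Geometric mean = √(0.6417 × 0.4500) = 0.5374.
HTMT = 0.3000 / 0.5374 = 0.558.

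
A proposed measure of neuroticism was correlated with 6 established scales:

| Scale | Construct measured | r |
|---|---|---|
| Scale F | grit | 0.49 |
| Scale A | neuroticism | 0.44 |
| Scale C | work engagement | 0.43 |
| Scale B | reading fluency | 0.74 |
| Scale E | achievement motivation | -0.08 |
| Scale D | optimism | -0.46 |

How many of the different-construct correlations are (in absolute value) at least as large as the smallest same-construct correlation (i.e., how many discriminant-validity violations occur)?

3

Convergent (same construct = neuroticism): Scale A.
Smallest convergent = 0.44. Discriminant |r|: 0.49, 0.43, 0.74, 0.08, 0.46; count ≥ 0.44 → 3.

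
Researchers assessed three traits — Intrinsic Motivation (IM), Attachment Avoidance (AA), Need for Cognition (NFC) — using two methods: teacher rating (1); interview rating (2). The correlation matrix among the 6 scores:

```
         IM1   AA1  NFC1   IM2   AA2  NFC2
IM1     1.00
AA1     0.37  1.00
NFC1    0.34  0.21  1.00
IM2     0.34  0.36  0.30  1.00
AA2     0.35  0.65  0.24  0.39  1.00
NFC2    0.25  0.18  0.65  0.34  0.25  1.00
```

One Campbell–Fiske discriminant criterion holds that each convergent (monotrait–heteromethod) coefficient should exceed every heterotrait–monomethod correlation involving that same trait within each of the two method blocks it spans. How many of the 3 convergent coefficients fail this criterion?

1

Each convergent coefficient versus the relevant comparison correlations:
IM (methods 1·2): 0.34 vs {0.37, 0.39, 0.34, 0.34} → fail.
AA (methods 1·2): 0.65 vs {0.37, 0.39, 0.21, 0.25} → pass.
NFC (methods 1·2): 0.65 vs {0.34, 0.34, 0.21, 0.25} → pass.
1 of 3 fail.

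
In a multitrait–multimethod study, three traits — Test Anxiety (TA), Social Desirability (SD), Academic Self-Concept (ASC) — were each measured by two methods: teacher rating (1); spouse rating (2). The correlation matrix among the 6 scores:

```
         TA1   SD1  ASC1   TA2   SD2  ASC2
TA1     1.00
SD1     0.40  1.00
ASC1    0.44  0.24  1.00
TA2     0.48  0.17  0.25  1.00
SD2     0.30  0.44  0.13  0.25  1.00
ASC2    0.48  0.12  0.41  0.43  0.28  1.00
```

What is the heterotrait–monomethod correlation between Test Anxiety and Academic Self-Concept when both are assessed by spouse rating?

0.43

Different traits, same method: r(TA2, ASC2) = 0.43.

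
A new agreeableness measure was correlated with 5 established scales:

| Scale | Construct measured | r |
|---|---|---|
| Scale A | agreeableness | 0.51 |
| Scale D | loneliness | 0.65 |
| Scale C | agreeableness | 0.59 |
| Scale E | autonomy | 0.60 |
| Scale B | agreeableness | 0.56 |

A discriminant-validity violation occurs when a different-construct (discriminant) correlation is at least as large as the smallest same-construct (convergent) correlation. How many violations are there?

Convergent (same construct = agreeableness): Scale A, Scale C, Scale B.
Smallest convergent = 0.51. Discriminant values: 0.65, 0.60; count ≥ 0.51 → 2.

2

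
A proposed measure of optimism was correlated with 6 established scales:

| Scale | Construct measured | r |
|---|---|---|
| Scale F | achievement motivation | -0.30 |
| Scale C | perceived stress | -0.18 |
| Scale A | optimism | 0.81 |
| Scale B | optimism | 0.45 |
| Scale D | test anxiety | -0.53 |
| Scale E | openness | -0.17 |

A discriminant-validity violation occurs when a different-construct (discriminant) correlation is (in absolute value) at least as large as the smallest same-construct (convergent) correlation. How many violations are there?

1

Convergent (same construct = optimism): Scale A, Scale B.
Smallest convergent = 0.45. Discriminant |r|: 0.30, 0.18, 0.53, 0.17; count ≥ 0.45 → 1.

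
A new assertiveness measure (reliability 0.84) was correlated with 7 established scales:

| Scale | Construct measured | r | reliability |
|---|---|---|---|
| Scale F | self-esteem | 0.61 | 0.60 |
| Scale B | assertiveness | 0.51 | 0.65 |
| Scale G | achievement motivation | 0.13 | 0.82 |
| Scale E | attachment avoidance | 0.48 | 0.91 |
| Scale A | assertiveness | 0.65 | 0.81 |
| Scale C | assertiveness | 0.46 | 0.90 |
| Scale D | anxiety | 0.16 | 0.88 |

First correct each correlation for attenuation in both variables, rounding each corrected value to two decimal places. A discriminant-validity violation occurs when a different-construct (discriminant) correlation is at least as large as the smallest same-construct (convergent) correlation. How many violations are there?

Disattenuated r (r / √(r_scale · r_new)):
  Scale F (disc): 0.61 / √(0.60·0.84) = 0.86
  Scale B (conv): 0.51 / √(0.65·0.84) = 0.69
  Scale G (disc): 0.13 / √(0.82·0.84) = 0.16
  Scale E (disc): 0.48 / √(0.91·0.84) = 0.55
  Scale A (conv): 0.65 / √(0.81·0.84) = 0.79
  Scale C (conv): 0.46 / √(0.90·0.84) = 0.53
  Scale D (disc): 0.16 / √(0.88·0.84) = 0.19
Smallest convergent = 0.53. Discriminant values: 0.86, 0.16, 0.55, 0.19; count ≥ 0.53 → 2.

2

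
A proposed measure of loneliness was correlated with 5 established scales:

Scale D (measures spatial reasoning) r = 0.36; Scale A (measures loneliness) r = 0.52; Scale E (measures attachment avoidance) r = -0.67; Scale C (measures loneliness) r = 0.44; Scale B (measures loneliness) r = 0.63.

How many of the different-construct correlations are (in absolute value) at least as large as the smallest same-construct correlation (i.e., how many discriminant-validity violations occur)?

1

Convergent (same construct = loneliness): Scale A, Scale C, Scale B.
Smallest convergent = 0.44. Discriminant |r|: 0.36, 0.67; count ≥ 0.44 → 1.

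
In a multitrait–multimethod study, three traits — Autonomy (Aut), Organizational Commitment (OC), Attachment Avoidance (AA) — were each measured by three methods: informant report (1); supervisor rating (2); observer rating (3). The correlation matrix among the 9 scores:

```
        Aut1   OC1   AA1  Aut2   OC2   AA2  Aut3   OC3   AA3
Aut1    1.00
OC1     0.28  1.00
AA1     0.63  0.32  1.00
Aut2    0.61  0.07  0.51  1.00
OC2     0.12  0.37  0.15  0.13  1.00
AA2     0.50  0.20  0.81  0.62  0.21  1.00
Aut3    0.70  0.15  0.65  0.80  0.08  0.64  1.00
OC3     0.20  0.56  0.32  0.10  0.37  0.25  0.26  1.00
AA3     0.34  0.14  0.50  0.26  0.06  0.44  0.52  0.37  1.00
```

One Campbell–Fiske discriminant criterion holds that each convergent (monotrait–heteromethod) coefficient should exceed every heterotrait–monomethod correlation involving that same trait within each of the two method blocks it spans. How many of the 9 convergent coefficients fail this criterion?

4

Each convergent coefficient versus the relevant comparison correlations:
Aut (methods 1·2): 0.61 vs {0.28, 0.13, 0.63, 0.62} → fail.
Aut (methods 1·3): 0.70 vs {0.28, 0.26, 0.63, 0.52} → pass.
Aut (methods 2·3): 0.80 vs {0.13, 0.26, 0.62, 0.52} → pass.
OC (methods 1·2): 0.37 vs {0.28, 0.13, 0.32, 0.21} → pass.
OC (methods 1·3): 0.56 vs {0.28, 0.26, 0.32, 0.37} → pass.
OC (methods 2·3): 0.37 vs {0.13, 0.26, 0.21, 0.37} → fail.
AA (methods 1·2): 0.81 vs {0.63, 0.62, 0.32, 0.21} → pass.
AA (methods 1·3): 0.50 vs {0.63, 0.52, 0.32, 0.37} → fail.
AA (methods 2·3): 0.44 vs {0.62, 0.52, 0.21, 0.37} → fail.
4 of 9 fail.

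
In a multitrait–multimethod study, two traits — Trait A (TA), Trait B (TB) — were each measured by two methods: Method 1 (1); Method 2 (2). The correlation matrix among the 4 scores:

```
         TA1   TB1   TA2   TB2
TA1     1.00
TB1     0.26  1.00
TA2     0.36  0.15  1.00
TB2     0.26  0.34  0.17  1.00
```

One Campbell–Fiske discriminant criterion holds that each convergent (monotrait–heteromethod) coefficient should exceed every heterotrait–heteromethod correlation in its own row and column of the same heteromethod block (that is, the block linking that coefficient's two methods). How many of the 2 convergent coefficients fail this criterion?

0

Checking each validity diagonal entry against its comparison values:
TA (methods 1·2): 0.36 vs {0.26, 0.15} → pass.
TB (methods 1·2): 0.34 vs {0.15, 0.26} → pass.
0 of 2 fail.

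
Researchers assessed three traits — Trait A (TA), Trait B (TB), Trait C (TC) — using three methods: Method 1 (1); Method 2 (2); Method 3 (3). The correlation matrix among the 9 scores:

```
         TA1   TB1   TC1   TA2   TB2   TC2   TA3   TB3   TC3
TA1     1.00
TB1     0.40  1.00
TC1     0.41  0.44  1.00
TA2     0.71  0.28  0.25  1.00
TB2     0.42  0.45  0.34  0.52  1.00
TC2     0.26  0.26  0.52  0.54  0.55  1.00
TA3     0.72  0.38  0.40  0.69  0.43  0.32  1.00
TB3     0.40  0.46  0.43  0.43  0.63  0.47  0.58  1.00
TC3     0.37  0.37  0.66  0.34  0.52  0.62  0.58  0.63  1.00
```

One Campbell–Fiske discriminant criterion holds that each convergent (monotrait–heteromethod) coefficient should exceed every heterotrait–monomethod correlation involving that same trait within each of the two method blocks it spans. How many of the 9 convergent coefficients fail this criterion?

Each convergent coefficient versus the relevant comparison correlations:
TA (methods 1·2): 0.71 vs {0.40, 0.52, 0.41, 0.54} → pass.
TA (methods 1·3): 0.72 vs {0.40, 0.58, 0.41, 0.58} → pass.
TA (methods 2·3): 0.69 vs {0.52, 0.58, 0.54, 0.58} → pass.
TB (methods 1·2): 0.45 vs {0.40, 0.52, 0.44, 0.55} → fail.
TB (methods 1·3): 0.46 vs {0.40, 0.58, 0.44, 0.63} → fail.
TB (methods 2·3): 0.63 vs {0.52, 0.58, 0.55, 0.63} → fail.
TC (methods 1·2): 0.52 vs {0.41, 0.54, 0.44, 0.55} → fail.
TC (methods 1·3): 0.66 vs {0.41, 0.58, 0.44, 0.63} → pass.
TC (methods 2·3): 0.62 vs {0.54, 0.58, 0.55, 0.63} → fail.
5 of 9 fail.

5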